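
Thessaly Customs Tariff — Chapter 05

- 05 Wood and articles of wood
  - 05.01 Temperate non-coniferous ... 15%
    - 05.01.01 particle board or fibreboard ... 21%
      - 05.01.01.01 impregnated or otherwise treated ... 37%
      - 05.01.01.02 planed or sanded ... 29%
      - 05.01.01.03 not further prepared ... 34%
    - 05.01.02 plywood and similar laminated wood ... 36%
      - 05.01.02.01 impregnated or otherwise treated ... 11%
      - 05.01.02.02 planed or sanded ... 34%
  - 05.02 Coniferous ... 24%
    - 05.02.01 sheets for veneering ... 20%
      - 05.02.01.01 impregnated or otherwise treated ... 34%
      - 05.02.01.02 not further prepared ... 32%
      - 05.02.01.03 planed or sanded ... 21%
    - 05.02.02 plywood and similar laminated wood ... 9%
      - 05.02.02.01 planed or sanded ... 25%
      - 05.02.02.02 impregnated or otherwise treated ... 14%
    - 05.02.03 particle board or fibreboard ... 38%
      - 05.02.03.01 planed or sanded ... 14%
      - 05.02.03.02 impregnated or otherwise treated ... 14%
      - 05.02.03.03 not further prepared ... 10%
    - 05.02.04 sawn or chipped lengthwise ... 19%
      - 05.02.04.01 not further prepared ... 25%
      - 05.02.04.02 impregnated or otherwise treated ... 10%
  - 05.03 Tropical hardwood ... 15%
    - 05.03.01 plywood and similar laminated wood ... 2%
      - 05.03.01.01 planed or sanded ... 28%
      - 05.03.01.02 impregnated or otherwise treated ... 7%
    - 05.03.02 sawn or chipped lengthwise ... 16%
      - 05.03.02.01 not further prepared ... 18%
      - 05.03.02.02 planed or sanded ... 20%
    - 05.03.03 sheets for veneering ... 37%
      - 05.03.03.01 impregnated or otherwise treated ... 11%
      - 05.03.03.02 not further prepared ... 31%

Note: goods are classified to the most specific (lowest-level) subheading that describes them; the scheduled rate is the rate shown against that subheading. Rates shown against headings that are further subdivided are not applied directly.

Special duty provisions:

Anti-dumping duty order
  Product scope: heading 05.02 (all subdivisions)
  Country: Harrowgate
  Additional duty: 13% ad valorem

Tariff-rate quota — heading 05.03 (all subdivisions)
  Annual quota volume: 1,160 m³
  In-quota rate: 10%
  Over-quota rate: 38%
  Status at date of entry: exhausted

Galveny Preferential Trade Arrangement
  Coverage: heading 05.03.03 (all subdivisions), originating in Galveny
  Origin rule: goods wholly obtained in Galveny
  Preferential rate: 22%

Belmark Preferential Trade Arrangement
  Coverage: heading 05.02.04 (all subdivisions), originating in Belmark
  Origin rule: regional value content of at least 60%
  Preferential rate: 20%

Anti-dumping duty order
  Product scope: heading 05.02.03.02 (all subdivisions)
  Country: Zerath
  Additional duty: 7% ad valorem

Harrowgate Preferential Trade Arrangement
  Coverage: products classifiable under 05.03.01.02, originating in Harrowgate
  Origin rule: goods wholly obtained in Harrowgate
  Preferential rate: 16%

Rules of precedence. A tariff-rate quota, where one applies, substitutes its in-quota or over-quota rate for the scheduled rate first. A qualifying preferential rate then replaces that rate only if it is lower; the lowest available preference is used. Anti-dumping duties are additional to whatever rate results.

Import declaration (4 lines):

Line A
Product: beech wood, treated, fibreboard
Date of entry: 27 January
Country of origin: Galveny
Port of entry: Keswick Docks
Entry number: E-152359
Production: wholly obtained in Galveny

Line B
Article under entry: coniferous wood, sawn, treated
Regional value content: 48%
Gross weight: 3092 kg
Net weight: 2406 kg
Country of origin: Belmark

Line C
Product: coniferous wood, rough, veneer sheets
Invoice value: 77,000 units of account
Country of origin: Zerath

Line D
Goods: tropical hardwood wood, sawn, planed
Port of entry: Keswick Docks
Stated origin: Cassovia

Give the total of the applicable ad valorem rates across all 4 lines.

117%

Line A: beech → 05.01; fibreboard → 05.01.01; treated → 05.01.01.01. Scheduled 37%. Galveny agreement on 05.03.03: 05.01.01.01 not covered. → 37%.
Line B: coniferous → 05.02; sawn → 05.02.04; treated → 05.02.04.02. Scheduled 10%. Belmark agreement on 05.02.04: RVC < 60%. → 10%.
Line C: coniferous → 05.02; veneer sheets → 05.02.01; rough → 05.02.01.02. Scheduled 32%. No special measure applies. → 32%.
Line D: tropical hardwood → 05.03; sawn → 05.03.02; planed → 05.03.02.02. Scheduled 20%. quota on 05.03 exhausted → over-quota 38%. → 38%.
Sum: 37% + 10% + 32% + 38% = 117%.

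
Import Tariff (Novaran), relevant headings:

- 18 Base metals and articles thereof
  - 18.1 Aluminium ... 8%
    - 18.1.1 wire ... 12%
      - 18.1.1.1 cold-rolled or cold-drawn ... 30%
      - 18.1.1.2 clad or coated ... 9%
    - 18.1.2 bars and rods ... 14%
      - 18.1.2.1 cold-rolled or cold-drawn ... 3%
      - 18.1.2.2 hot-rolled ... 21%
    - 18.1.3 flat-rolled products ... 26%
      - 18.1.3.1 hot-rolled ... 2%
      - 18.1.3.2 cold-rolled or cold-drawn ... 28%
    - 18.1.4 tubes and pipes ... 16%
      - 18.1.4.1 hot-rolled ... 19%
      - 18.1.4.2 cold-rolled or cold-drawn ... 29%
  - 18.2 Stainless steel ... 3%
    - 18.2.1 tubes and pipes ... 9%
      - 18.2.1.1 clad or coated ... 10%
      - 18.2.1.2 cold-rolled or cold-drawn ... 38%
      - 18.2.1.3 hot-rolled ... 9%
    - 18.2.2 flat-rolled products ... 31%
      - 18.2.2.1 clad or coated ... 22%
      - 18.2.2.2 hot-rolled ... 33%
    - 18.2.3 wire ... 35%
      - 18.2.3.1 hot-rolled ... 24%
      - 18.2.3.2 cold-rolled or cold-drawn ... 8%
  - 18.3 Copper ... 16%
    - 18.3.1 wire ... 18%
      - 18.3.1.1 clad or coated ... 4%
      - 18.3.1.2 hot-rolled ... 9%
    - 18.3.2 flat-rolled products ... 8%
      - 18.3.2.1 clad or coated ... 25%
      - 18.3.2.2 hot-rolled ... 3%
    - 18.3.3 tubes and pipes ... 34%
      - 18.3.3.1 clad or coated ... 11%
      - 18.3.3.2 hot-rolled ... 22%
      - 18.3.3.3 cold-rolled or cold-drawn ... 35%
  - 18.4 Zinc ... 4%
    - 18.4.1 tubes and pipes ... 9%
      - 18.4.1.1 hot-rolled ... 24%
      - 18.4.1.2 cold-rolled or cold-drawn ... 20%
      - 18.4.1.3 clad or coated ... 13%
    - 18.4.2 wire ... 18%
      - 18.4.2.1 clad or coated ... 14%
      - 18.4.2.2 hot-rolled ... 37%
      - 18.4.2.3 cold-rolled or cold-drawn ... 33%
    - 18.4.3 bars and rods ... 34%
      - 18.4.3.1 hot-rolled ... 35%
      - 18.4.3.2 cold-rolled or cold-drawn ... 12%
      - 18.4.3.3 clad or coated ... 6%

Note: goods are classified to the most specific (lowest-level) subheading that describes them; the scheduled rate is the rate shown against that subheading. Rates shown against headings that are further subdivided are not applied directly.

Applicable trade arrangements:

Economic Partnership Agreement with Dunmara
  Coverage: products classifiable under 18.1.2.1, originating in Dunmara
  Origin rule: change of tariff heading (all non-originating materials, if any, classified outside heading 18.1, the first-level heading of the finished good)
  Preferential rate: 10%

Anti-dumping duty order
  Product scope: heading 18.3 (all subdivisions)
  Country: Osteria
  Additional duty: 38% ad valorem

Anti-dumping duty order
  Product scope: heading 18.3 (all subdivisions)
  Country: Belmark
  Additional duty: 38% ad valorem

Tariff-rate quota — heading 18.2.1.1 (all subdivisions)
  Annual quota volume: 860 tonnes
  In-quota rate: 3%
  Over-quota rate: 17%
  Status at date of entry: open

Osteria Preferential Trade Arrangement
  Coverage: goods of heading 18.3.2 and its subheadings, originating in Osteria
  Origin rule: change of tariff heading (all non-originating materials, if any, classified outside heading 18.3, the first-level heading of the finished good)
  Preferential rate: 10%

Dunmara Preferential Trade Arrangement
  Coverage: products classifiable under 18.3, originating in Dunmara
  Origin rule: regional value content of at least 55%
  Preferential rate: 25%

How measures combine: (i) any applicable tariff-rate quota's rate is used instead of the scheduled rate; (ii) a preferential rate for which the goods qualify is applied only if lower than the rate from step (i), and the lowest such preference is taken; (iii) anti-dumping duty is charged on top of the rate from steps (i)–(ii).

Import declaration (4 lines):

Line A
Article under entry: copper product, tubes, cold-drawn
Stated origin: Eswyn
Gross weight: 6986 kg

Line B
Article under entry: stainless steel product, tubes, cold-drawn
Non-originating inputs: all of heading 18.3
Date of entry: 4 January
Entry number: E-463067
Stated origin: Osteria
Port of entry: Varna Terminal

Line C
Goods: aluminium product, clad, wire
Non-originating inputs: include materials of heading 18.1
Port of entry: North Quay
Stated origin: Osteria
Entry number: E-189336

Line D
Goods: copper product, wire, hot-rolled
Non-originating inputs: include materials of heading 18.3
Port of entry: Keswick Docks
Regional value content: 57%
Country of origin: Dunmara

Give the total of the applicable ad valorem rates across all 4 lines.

91%

Line A: copper → 18.3; tubes → 18.3.3; cold-drawn → 18.3.3.3. Scheduled 35%. No special measure applies. → 35%.
Line B: stainless steel → 18.2; tubes → 18.2.1; cold-drawn → 18.2.1.2. Scheduled 38%. Osteria agreement on 18.3.2: 18.2.1.2 not covered. → 38%.
Line C: aluminium → 18.1; wire → 18.1.1; clad → 18.1.1.2. Scheduled 9%. Osteria agreement on 18.3.2: 18.1.1.2 not covered. → 9%.
Line D: copper → 18.3; wire → 18.3.1; hot-rolled → 18.3.1.2. Scheduled 9%. Dunmara agreement on 18.1.2.1: 18.3.1.2 not covered; Dunmara agreement on 18.3: RVC ≥ 55% → 25% available; preference 25% not lower than 9% → no reduction. → 9%.
Sum: 35% + 38% + 9% + 9% = 91%.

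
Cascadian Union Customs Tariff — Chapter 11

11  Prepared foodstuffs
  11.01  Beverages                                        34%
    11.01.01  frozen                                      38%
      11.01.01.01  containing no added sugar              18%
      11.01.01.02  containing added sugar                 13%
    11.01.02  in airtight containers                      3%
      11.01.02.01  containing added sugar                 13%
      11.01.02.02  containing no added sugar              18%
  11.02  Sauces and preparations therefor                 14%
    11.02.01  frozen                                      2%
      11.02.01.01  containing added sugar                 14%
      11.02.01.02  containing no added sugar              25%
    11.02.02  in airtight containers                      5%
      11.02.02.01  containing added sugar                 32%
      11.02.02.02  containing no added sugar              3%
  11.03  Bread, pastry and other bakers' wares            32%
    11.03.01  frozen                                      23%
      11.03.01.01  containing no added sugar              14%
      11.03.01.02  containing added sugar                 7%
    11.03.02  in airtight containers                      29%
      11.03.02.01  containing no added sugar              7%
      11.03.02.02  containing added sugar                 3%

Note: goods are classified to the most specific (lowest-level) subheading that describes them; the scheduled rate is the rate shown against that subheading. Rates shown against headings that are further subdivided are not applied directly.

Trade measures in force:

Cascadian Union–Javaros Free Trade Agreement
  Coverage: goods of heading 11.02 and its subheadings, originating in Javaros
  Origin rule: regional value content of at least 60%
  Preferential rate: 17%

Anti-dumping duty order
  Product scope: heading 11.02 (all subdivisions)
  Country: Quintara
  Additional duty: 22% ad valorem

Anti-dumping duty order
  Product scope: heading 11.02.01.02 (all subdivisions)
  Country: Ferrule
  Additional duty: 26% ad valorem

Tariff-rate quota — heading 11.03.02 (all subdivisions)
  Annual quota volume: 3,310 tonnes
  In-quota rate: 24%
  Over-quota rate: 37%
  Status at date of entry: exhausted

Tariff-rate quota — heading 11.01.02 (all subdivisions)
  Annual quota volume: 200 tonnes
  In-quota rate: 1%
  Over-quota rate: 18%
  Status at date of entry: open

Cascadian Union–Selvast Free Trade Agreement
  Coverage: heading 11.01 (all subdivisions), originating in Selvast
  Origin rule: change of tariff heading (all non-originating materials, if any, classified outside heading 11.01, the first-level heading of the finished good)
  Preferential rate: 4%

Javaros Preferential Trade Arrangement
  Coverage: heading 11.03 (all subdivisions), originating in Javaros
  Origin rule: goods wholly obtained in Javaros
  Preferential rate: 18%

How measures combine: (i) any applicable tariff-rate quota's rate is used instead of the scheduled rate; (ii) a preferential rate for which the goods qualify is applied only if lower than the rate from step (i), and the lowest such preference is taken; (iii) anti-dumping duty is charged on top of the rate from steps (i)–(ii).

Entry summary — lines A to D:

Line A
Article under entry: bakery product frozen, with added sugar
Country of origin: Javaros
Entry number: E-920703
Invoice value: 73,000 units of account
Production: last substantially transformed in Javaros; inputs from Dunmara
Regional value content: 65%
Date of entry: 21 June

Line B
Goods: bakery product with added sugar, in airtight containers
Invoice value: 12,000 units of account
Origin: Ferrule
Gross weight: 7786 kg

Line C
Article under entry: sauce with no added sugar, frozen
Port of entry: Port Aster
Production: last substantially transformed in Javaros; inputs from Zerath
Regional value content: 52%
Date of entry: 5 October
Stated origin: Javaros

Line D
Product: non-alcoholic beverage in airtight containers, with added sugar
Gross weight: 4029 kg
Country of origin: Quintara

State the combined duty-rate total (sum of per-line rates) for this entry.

Line A: bakery product → 11.03; frozen → 11.03.01; with added sugar → 11.03.01.02. Scheduled 7%. Javaros agreement on 11.02: 11.03.01.02 not covered; Javaros agreement on 11.03: not wholly obtained. → 7%.
Line B: bakery product → 11.03; in airtight containers → 11.03.02; with added sugar → 11.03.02.02. Scheduled 3%. quota on 11.03.02 exhausted → over-quota 37%. → 37%.
Line C: sauce → 11.02; frozen → 11.02.01; with no added sugar → 11.02.01.02. Scheduled 25%. Javaros agreement on 11.02: RVC < 60%; Javaros agreement on 11.03: 11.02.01.02 not covered. → 25%.
Line D: non-alcoholic beverage → 11.01; in airtight containers → 11.01.02; with added sugar → 11.01.02.01. Scheduled 13%. quota on 11.01.02 open → in-quota 1%. → 1%.
Sum: 7% + 37% + 25% + 1% = 70%.

70%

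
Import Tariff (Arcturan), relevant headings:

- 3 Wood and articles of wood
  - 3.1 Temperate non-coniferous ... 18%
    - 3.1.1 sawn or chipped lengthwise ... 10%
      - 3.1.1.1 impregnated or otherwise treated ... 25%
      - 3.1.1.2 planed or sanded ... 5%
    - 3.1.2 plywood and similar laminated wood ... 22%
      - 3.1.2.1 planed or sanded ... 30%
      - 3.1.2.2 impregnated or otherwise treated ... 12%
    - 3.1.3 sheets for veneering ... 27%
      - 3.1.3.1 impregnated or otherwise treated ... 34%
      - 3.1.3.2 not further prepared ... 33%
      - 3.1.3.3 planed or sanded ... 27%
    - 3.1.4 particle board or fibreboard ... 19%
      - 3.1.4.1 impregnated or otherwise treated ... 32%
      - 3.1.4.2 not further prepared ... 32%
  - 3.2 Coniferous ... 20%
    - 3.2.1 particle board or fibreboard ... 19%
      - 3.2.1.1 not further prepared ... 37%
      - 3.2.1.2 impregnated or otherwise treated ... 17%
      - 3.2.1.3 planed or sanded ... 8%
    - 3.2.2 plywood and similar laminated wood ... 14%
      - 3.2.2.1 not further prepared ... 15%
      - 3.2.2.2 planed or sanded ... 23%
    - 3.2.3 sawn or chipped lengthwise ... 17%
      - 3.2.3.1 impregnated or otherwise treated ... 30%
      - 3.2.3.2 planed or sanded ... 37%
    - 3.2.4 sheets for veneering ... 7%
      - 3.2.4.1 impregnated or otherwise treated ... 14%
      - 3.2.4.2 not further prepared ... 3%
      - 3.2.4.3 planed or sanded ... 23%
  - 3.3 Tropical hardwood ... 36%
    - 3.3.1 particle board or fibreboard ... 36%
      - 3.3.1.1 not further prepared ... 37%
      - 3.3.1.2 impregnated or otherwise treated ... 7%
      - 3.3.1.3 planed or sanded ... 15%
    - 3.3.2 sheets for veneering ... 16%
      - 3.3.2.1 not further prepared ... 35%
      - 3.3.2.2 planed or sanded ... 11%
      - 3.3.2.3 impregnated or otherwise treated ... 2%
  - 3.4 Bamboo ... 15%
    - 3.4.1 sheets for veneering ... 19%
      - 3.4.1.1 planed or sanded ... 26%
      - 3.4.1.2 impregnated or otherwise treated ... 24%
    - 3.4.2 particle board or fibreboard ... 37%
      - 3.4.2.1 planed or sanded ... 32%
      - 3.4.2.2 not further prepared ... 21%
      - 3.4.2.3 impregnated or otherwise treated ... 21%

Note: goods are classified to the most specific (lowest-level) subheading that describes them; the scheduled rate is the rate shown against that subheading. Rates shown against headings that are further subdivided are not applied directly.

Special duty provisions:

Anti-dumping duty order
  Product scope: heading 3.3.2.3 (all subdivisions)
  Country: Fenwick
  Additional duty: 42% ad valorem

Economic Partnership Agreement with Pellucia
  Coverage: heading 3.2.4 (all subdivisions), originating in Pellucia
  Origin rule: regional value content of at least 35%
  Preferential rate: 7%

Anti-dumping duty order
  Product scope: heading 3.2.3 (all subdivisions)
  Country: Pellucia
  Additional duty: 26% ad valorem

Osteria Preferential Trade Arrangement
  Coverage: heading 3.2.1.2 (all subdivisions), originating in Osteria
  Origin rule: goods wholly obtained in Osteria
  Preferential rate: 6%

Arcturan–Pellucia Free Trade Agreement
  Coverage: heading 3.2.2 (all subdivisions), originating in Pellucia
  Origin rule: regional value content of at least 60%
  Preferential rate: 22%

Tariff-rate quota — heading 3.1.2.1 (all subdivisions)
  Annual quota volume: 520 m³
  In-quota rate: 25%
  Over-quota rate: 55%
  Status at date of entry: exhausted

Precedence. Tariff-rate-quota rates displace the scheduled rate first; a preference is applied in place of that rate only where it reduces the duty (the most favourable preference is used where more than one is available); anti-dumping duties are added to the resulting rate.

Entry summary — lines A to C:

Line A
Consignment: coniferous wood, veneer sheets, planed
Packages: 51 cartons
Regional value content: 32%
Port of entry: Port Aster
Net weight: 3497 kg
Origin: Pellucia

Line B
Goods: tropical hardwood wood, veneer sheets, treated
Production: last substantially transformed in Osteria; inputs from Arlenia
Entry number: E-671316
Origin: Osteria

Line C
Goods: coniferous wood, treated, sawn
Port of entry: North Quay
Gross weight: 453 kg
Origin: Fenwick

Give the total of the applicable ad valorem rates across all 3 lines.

55%

Line A: coniferous → 3.2; veneer sheets → 3.2.4; planed → 3.2.4.3. Scheduled 23%. Pellucia agreement on 3.2.4: RVC < 35%; Pellucia agreement on 3.2.2: 3.2.4.3 not covered. → 23%.
Line B: tropical hardwood → 3.3; veneer sheets → 3.3.2; treated → 3.3.2.3. Scheduled 2%. Osteria agreement on 3.2.1.2: 3.3.2.3 not covered. → 2%.
Line C: coniferous → 3.2; sawn → 3.2.3; treated → 3.2.3.1. Scheduled 30%. No special measure applies. → 30%.
Sum: 23% + 2% + 30% = 55%.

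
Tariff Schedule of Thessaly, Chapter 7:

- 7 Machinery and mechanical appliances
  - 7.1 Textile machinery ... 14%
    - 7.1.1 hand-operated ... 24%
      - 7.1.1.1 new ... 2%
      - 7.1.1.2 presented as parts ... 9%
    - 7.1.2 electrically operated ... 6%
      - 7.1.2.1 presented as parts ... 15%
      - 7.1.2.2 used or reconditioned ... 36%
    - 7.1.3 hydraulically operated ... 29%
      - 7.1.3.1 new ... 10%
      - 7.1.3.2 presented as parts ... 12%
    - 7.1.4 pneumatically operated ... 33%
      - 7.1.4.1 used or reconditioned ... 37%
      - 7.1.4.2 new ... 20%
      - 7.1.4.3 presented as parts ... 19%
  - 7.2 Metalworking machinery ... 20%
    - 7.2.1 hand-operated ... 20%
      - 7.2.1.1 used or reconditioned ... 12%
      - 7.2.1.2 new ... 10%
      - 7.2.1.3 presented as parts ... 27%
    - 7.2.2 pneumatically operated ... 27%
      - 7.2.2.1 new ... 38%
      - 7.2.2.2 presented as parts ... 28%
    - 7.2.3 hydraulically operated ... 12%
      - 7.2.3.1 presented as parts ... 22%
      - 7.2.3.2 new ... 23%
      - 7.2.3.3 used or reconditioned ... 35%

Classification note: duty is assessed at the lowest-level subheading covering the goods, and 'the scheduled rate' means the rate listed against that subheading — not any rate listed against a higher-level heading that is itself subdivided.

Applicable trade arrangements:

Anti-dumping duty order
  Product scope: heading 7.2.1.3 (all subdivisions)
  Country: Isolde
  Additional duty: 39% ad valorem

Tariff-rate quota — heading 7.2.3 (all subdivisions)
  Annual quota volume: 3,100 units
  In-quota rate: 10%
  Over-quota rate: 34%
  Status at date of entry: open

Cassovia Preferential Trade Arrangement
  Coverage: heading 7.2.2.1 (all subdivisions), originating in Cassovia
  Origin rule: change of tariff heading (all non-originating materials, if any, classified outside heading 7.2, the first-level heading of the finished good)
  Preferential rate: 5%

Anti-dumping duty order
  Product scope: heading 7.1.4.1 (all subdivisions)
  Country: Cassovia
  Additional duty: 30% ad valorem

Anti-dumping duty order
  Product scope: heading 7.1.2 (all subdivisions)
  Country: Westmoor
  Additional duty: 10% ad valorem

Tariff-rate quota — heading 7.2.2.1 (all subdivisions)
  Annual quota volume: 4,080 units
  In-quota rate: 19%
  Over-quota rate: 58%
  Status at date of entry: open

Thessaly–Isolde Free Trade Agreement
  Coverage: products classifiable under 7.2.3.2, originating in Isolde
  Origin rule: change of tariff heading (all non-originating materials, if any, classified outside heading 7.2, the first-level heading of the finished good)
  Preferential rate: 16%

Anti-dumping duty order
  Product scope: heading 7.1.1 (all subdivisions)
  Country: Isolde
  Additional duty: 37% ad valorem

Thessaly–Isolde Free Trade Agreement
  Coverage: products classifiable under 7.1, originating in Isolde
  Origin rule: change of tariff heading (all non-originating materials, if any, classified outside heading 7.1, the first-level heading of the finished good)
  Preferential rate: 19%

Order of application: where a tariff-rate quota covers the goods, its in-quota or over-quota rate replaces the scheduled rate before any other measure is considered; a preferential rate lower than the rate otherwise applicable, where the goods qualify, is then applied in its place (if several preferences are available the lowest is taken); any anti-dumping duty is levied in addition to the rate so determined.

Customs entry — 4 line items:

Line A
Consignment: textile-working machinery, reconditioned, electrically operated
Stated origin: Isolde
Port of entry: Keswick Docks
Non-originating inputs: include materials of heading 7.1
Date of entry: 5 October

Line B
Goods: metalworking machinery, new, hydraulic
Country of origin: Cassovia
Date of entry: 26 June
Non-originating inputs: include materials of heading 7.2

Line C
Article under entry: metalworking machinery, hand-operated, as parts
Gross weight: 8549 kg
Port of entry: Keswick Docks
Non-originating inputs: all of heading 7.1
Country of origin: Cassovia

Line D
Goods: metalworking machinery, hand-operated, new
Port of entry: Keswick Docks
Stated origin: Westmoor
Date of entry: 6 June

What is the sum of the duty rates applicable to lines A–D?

83%

Line A: textile-working → 7.1; electrically operated → 7.1.2; reconditioned → 7.1.2.2. Scheduled 36%. Isolde agreement on 7.2.3.2: 7.1.2.2 not covered; Isolde agreement on 7.1: CTH not met. → 36%.
Line B: metalworking → 7.2; hydraulic → 7.2.3; new → 7.2.3.2. Scheduled 23%. quota on 7.2.3 open → in-quota 10%; Cassovia agreement on 7.2.2.1: 7.2.3.2 not covered. → 10%.
Line C: metalworking → 7.2; hand-operated → 7.2.1; as parts → 7.2.1.3. Scheduled 27%. Cassovia agreement on 7.2.2.1: 7.2.1.3 not covered. → 27%.
Line D: metalworking → 7.2; hand-operated → 7.2.1; new → 7.2.1.2. Scheduled 10%. No special measure applies. → 10%.
Sum: 36% + 10% + 27% + 10% = 83%.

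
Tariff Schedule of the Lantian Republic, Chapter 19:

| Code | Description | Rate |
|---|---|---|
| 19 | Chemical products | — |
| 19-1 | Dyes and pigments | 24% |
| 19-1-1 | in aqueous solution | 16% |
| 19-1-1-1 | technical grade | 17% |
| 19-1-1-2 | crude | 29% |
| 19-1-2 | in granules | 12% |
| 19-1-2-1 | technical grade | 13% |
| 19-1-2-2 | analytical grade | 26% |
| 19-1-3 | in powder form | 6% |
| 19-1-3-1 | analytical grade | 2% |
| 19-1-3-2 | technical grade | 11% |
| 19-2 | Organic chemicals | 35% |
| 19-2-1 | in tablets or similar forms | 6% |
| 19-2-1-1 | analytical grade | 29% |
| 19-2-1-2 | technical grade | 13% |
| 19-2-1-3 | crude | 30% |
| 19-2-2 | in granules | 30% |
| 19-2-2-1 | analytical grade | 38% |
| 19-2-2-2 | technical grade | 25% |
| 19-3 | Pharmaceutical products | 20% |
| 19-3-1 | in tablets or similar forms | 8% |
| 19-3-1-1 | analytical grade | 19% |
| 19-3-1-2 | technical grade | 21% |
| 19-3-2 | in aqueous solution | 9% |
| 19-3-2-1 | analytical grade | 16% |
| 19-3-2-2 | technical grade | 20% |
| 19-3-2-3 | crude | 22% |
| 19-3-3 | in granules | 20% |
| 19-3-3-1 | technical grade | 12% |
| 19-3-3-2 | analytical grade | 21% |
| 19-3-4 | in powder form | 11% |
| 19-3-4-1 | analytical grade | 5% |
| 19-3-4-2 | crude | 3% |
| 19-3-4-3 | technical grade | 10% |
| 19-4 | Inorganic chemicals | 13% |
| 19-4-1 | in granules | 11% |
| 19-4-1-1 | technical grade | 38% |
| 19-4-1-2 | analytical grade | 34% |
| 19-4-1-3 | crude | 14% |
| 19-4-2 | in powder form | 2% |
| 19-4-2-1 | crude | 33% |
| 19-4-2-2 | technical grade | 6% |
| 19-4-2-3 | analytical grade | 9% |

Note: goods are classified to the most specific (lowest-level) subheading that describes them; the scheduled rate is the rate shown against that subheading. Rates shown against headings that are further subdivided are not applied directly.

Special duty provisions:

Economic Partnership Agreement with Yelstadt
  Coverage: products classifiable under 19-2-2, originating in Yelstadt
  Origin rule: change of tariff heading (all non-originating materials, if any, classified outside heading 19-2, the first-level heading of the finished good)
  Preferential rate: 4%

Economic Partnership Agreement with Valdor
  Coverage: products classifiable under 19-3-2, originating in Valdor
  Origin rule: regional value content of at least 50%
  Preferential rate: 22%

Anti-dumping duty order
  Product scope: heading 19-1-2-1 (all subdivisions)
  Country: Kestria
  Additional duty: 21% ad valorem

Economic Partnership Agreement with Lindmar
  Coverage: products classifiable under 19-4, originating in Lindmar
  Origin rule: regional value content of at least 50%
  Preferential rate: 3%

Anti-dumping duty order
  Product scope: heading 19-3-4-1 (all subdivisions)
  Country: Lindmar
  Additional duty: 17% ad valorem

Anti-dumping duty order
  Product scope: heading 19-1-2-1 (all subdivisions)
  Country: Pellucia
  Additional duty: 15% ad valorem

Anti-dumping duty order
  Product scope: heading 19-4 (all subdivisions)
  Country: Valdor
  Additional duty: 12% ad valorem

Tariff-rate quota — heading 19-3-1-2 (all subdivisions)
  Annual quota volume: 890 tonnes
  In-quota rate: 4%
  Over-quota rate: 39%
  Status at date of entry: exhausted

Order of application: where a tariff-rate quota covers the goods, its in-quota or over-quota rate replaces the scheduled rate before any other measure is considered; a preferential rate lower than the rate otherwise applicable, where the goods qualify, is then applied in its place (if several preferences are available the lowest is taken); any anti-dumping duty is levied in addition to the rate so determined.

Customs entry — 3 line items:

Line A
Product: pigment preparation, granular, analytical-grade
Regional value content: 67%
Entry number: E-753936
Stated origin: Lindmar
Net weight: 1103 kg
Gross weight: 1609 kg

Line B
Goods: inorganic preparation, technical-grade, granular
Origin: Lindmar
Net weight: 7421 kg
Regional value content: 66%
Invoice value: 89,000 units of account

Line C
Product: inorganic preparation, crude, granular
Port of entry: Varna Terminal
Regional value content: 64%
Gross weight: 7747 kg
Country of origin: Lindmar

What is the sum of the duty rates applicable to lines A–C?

Line A: pigment → 19-1; granular → 19-1-2; analytical-grade → 19-1-2-2. Scheduled 26%. Lindmar agreement on 19-4: 19-1-2-2 not covered. → 26%.
Line B: inorganic → 19-4; granular → 19-4-1; technical-grade → 19-4-1-1. Scheduled 38%. Lindmar agreement on 19-4: RVC ≥ 50% → 3% available; preferential 3%. → 3%.
Line C: inorganic → 19-4; granular → 19-4-1; crude → 19-4-1-3. Scheduled 14%. Lindmar agreement on 19-4: RVC ≥ 50% → 3% available; preferential 3%. → 3%.
Sum: 26% + 3% + 3% = 32%.

32%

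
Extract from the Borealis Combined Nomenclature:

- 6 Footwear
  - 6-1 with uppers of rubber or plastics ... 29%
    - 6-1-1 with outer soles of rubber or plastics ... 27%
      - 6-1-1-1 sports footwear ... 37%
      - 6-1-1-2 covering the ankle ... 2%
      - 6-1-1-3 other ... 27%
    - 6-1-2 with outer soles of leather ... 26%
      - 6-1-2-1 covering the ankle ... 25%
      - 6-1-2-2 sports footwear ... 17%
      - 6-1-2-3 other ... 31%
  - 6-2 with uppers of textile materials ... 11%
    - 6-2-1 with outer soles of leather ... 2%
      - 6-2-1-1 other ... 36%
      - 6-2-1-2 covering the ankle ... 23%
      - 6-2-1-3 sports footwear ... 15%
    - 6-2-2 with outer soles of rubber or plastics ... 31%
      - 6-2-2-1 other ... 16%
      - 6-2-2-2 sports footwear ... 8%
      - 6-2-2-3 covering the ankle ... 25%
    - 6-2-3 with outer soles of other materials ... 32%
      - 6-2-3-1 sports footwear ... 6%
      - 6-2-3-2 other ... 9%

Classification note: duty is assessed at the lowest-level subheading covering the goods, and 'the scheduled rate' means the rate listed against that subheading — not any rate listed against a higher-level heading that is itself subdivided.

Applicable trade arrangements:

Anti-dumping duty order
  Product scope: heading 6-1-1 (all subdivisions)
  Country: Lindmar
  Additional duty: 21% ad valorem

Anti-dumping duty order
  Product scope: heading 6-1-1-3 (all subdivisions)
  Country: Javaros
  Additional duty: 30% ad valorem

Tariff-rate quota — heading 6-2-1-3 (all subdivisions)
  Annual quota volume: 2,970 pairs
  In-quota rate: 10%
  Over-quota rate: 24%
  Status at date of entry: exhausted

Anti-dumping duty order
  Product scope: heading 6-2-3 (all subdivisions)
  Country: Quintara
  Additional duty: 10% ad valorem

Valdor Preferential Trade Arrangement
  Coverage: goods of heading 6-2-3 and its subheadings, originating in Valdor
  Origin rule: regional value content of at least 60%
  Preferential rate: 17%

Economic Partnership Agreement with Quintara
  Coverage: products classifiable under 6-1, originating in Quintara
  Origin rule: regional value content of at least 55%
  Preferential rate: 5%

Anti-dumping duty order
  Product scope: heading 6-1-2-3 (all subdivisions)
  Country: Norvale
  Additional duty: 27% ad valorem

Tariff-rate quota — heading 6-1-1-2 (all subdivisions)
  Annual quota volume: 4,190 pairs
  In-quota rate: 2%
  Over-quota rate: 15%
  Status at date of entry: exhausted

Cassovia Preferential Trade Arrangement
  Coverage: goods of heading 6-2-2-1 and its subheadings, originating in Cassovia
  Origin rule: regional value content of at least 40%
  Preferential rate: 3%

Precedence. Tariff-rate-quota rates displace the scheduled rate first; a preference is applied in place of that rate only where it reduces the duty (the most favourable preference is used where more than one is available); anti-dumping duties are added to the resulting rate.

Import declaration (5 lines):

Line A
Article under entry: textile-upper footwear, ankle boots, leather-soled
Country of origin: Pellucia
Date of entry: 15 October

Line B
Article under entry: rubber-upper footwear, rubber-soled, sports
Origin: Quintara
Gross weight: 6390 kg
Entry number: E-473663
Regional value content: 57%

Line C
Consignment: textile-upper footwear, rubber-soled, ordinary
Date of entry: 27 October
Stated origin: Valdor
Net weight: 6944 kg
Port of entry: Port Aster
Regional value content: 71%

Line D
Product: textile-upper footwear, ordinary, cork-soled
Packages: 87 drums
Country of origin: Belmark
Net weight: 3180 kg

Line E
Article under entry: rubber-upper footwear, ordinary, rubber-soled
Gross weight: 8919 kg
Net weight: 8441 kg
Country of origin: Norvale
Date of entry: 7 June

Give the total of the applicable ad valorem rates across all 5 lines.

80%

Line A: textile-upper → 6-2; leather-soled → 6-2-1; ankle boots → 6-2-1-2. Scheduled 23%. No special measure applies. → 23%.
Line B: rubber-upper → 6-1; rubber-soled → 6-1-1; sports → 6-1-1-1. Scheduled 37%. Quintara agreement on 6-1: RVC ≥ 55% → 5% available; preferential 5%. → 5%.
Line C: textile-upper → 6-2; rubber-soled → 6-2-2; ordinary → 6-2-2-1. Scheduled 16%. Valdor agreement on 6-2-3: 6-2-2-1 not covered. → 16%.
Line D: textile-upper → 6-2; cork-soled → 6-2-3; ordinary → 6-2-3-2. Scheduled 9%. No special measure applies. → 9%.
Line E: rubber-upper → 6-1; rubber-soled → 6-1-1; ordinary → 6-1-1-3. Scheduled 27%. No special measure applies. → 27%.
Sum: 23% + 5% + 16% + 9% + 27% = 80%.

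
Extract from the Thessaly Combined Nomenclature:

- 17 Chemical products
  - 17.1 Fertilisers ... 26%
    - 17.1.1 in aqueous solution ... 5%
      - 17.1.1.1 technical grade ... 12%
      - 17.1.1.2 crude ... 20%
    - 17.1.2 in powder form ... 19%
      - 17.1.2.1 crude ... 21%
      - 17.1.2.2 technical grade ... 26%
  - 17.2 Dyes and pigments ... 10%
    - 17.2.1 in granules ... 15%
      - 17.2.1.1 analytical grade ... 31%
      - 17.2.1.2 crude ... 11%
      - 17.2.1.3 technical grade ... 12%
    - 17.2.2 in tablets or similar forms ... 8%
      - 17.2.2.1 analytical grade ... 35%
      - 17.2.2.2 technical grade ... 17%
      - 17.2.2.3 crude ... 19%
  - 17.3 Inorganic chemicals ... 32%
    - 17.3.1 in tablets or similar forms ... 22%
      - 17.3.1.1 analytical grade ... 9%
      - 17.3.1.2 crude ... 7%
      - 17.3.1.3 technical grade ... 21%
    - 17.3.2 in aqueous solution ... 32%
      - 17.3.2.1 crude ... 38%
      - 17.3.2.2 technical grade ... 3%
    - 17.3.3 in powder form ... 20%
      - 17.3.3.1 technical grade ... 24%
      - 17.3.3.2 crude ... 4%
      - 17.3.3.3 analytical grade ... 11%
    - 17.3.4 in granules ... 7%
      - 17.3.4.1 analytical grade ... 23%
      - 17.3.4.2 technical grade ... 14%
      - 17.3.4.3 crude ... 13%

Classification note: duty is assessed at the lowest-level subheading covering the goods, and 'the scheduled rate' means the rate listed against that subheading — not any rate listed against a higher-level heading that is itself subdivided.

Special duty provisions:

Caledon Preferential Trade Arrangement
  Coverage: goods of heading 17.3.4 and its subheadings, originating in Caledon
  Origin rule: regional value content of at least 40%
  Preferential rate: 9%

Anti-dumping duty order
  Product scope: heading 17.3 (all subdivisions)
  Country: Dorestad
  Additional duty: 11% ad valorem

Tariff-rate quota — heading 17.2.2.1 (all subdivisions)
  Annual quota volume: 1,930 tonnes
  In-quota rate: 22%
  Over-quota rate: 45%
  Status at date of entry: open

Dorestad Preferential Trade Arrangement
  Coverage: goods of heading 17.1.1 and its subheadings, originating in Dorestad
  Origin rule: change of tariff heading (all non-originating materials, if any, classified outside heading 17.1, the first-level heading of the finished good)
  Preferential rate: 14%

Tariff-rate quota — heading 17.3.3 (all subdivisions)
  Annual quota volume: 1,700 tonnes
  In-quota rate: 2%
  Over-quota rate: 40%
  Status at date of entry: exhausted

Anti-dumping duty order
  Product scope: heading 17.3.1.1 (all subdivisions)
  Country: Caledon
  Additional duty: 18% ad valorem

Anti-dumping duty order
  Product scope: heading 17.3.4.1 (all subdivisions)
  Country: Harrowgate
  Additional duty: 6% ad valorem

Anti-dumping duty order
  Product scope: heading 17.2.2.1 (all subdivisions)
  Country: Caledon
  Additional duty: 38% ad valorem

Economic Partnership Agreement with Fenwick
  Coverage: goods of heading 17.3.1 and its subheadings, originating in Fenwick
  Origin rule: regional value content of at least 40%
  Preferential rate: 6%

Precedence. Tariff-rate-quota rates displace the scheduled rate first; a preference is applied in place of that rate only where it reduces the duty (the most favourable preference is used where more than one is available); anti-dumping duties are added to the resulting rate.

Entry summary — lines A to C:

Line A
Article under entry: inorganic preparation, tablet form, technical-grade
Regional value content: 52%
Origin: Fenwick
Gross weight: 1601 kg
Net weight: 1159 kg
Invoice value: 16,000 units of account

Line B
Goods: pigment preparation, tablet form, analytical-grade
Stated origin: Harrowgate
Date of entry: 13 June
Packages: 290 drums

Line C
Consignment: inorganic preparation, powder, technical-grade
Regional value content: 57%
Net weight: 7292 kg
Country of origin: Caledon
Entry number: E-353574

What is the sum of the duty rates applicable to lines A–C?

Line A: inorganic → 17.3; tablet form → 17.3.1; technical-grade → 17.3.1.3. Scheduled 21%. Fenwick agreement on 17.3.1: RVC ≥ 40% → 6% available; preferential 6%. → 6%.
Line B: pigment → 17.2; tablet form → 17.2.2; analytical-grade → 17.2.2.1. Scheduled 35%. quota on 17.2.2.1 open → in-quota 22%. → 22%.
Line C: inorganic → 17.3; powder → 17.3.3; technical-grade → 17.3.3.1. Scheduled 24%. quota on 17.3.3 exhausted → over-quota 40%; Caledon agreement on 17.3.4: 17.3.3.1 not covered. → 40%.
Sum: 6% + 22% + 40% = 68%.

68%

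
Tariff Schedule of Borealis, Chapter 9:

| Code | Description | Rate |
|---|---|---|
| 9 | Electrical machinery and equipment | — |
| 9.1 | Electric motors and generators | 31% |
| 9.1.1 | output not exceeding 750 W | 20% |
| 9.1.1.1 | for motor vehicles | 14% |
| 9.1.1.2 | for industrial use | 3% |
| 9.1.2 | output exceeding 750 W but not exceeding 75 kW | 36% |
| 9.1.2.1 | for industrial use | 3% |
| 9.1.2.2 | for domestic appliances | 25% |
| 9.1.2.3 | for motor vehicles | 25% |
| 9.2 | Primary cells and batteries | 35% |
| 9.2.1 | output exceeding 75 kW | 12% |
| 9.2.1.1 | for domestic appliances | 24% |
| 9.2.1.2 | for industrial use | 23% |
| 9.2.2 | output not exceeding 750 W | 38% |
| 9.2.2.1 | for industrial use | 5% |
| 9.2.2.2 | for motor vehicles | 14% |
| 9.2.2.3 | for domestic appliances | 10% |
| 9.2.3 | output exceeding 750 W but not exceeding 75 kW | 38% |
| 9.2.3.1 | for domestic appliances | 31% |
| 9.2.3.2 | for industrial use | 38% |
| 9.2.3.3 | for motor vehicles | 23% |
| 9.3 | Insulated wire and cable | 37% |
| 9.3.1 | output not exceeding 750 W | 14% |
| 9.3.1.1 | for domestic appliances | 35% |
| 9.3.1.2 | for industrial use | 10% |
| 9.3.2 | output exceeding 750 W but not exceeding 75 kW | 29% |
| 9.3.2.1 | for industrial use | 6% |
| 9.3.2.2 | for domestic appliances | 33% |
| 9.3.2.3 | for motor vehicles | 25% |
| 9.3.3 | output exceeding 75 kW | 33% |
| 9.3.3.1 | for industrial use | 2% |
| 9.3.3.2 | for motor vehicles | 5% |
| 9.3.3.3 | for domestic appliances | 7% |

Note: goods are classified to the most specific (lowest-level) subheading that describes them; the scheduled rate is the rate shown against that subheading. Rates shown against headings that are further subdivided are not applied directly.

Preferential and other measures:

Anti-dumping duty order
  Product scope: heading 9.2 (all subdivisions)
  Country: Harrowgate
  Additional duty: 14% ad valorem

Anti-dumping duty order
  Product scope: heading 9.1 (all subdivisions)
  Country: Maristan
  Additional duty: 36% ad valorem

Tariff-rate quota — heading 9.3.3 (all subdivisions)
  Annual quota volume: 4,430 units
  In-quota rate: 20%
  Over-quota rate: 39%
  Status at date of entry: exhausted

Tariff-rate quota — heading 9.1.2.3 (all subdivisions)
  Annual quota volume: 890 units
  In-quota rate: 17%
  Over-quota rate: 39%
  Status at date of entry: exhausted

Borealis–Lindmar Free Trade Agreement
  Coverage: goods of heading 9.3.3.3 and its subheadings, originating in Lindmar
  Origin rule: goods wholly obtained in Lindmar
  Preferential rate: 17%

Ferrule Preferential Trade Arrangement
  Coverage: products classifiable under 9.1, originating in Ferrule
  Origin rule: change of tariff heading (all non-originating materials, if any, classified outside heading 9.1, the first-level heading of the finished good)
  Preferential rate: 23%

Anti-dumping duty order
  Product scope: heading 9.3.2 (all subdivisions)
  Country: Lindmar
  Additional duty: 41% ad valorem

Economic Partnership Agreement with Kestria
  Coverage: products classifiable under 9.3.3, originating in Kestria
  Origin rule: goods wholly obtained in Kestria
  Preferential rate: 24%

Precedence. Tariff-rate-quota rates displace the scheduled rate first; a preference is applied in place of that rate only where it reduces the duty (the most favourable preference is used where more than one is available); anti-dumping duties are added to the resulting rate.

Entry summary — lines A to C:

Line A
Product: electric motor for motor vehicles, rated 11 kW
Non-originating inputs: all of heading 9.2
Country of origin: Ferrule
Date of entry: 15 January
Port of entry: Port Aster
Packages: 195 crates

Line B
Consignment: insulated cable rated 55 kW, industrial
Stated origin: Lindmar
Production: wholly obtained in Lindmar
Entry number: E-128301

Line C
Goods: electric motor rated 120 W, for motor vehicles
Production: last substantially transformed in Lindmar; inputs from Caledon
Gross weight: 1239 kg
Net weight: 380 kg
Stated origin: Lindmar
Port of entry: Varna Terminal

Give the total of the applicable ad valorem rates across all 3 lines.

84%

Line A: electric motor → 9.1; rated 11 kW → 9.1.2; for motor vehicles → 9.1.2.3. Scheduled 25%. quota on 9.1.2.3 exhausted → over-quota 39%; Ferrule agreement on 9.1: CTH met → 23% available; preferential 23%. → 23%.
Line B: insulated cable → 9.3; rated 55 kW → 9.3.2; industrial → 9.3.2.1. Scheduled 6%. Lindmar agreement on 9.3.3.3: 9.3.2.1 not covered; anti-dumping (Lindmar, 9.3.2): +41%; total 6% + 41% = 47%. → 47%.
Line C: electric motor → 9.1; rated 120 W → 9.1.1; for motor vehicles → 9.1.1.1. Scheduled 14%. Lindmar agreement on 9.3.3.3: 9.1.1.1 not covered. → 14%.
Sum: 23% + 47% + 14% = 84%.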